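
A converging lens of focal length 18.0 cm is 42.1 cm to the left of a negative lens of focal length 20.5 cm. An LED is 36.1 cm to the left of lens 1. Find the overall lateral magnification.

m = -0.764

Lens 1: 1/d_i1 = 1/(18.0) − 1/(36.1) = 0.02785, so d_i1 = 35.90 cm; m₁ = −d_i1/d_o1 = -0.9945.
d_o2 = 42.1 − (35.90) = 6.200 cm.
f₂ = −20.5 cm (diverging).
Lens 2: 1/d_i2 = 1/(-20.5) − 1/(6.200) = -0.2101, so d_i2 = -4.760 cm; m₂ = −d_i2/d_o2 = +0.7678.
m = m₁·m₂ = (-0.9945)(+0.7678) = -0.764.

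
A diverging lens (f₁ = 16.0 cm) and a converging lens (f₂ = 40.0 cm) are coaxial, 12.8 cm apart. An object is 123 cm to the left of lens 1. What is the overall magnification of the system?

f₁ = −16.0 cm (diverging).
Lens 1: 1/d_i1 = 1/(-16.0) − 1/(123) = -0.07063, so d_i1 = -14.16 cm; m₁ = −d_i1/d_o1 = +0.1151.
d_o2 = 12.8 − (-14.16) = 26.96 cm.
Lens 2: 1/d_i2 = 1/(40.0) − 1/(26.96) = -0.01209, so d_i2 = -82.70 cm; m₂ = −d_i2/d_o2 = +3.067.
m = m₁·m₂ = (+0.1151)(+3.067) = +0.353.

m = +0.353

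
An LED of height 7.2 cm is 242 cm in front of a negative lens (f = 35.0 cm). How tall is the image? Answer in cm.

0.910 cm

For a negative lens, f = -35.0 cm.
1/d_i = 1/f − 1/d_o = 1/(-35.00) − 1/(242) = -0.03270, so d_i = -30.58 cm.
m = −d_i/d_o = +0.1264.
|h_i| = |m|·h_o = 0.1264 × 7.2 = 0.910 cm. The image is virtual, upright and reduced, on the same side as the object.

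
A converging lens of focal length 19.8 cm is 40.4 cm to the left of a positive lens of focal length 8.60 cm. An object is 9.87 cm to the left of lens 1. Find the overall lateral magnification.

Lens 1: 1/d_i1 = 1/(19.8) − 1/(9.87) = -0.05081, so d_i1 = -19.68 cm; m₁ = −d_i1/d_o1 = +1.994.
d_o2 = 40.4 − (-19.68) = 60.08 cm.
Lens 2: 1/d_i2 = 1/(8.60) − 1/(60.08) = 0.09963, so d_i2 = 10.04 cm; m₂ = −d_i2/d_o2 = -0.1671.
m = m₁·m₂ = (+1.994)(-0.1671) = -0.333.

m = -0.333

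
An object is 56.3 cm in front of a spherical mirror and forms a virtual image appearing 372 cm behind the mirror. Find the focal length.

Virtual image ⇒ d_i = −372 cm.
1/f = 1/d_o + 1/d_i = 1/(56.3) + 1/(-372) = 0.01507, so f = 66.3 cm.
Since f is positive, the spherical mirror is concave.

f = 66.3 cm (concave)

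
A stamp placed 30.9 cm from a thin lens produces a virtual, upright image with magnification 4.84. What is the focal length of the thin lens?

f = 38.9 cm (converging)

m = −d_i/d_o ⇒ d_i = −m·d_o = −(+4.84)·(30.9) = -149.6 cm.
1/f = 1/d_o + 1/d_i = 1/(30.9) + 1/(-149.6) = 0.02568, so f = 38.9 cm.
Since f is positive, the thin lens is converging.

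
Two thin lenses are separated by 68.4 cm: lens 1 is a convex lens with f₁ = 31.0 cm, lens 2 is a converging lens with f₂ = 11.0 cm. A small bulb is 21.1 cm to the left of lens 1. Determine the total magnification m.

Lens 1: 1/d_i1 = 1/(31.0) − 1/(21.1) = -0.01514, so d_i1 = -66.07 cm; m₁ = −d_i1/d_o1 = +3.131.
d_o2 = 68.4 − (-66.07) = 134.5 cm.
Lens 2: 1/d_i2 = 1/(11.0) − 1/(134.5) = 0.08347, so d_i2 = 11.98 cm; m₂ = −d_i2/d_o2 = -0.08907.
m = m₁·m₂ = (+3.131)(-0.08907) = -0.279.

m = -0.279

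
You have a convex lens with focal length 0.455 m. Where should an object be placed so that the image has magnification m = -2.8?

m = −d_i/d_o ⇒ d_i = −m·d_o.
1/f = 1/d_o + 1/d_i = 1/d_o − 1/(m·d_o) = (1 − 1/m)/d_o, so d_o = f(1 − 1/m) = (0.4550)(1 − 1/(-2.8)) = 0.618 m.

0.618 m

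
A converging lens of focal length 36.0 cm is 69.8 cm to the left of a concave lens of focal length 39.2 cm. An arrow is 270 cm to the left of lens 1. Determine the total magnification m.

m = -0.0894

Lens 1: 1/d_i1 = 1/(36.0) − 1/(270) = 0.02407, so d_i1 = 41.54 cm; m₁ = −d_i1/d_o1 = -0.1539.
d_o2 = 69.8 − (41.54) = 28.26 cm.
f₂ = −39.2 cm (diverging).
Lens 2: 1/d_i2 = 1/(-39.2) − 1/(28.26) = -0.06090, so d_i2 = -16.42 cm; m₂ = −d_i2/d_o2 = +0.5811.
m = m₁·m₂ = (-0.1539)(+0.5811) = -0.0894.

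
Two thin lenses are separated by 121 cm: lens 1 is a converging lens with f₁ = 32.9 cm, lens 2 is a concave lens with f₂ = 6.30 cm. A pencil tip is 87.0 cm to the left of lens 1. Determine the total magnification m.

Lens 1: 1/d_i1 = 1/(32.9) − 1/(87.0) = 0.01890, so d_i1 = 52.91 cm; m₁ = −d_i1/d_o1 = -0.6082.
d_o2 = 121 − (52.91) = 68.09 cm.
f₂ = −6.30 cm (diverging).
Lens 2: 1/d_i2 = 1/(-6.30) − 1/(68.09) = -0.1734, so d_i2 = -5.766 cm; m₂ = −d_i2/d_o2 = +0.08469.
m = m₁·m₂ = (-0.6082)(+0.08469) = -0.0515.

m = -0.0515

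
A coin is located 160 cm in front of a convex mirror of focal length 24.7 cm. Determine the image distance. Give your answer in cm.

21.4 cm

For a convex mirror, f = -24.7 cm.
Mirror equation: 1/d_i = 1/f − 1/d_o = 1/(-24.70) − 1/(160) = -0.04049 − 0.006250 = -0.04674, so d_i = -21.4 cm.
The image is virtual, upright and reduced, behind the mirror.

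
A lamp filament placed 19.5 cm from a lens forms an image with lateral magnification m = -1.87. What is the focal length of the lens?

m = −d_i/d_o ⇒ d_i = −m·d_o = −(-1.87)·(19.5) = 36.47 cm.
1/f = 1/d_o + 1/d_i = 1/(19.5) + 1/(36.47) = 0.07870, so f = 12.7 cm.
Since f is positive, the lens is converging.

f = 12.7 cm (converging)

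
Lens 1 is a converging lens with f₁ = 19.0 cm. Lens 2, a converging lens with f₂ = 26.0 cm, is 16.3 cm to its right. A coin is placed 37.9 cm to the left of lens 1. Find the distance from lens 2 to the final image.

11.9 cm

Lens 1: 1/d_i1 = 1/f₁ − 1/d_o1 = 1/(19.0) − 1/(37.9) = 0.02625, so d_i1 = 38.10 cm.
The intermediate image is 38.10 cm to the right of lens 1, which lies 21.80 cm to the right of lens 2 — a virtual object — so d_o2 = −21.80 cm.
Lens 2: 1/d_i2 = 1/f₂ − 1/d_o2 = 1/(26.0) − 1/(-21.80) = 0.08433, so d_i2 = 11.9 cm.
The final image is real, 11.9 cm to the right of lens 2 (overall magnification ≈ -0.55).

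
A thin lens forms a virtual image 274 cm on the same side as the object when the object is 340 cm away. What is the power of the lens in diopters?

Virtual image ⇒ d_i = −274 cm.
1/f = 1/d_o + 1/d_i = 1/(340) + 1/(-274) = -0.0007085 cm⁻¹.
f = -1412 cm = -14.12 m, so P = 1/f = -0.0708 D.

P = -0.0708 D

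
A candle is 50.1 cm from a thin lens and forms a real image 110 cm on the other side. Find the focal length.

Real image ⇒ d_i = +110 cm.
1/f = 1/d_o + 1/d_i = 1/(50.1) + 1/(110) = 0.02905, so f = 34.4 cm.
Since f is positive, the thin lens is converging.

f = 34.4 cm (converging)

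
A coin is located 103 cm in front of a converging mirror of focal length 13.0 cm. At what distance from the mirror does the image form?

Mirror equation: 1/q = 1/f − 1/p = 1/(13.00) − 1/(103) = 0.07692 − 0.009709 = 0.06721, so q = 14.9 cm.
The image is real, inverted and reduced, in front of the mirror.

14.9 cm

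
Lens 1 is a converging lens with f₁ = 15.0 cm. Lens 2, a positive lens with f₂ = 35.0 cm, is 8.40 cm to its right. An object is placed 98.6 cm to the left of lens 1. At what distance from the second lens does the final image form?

7.34 cm

Lens 1: 1/d_i1 = 1/f₁ − 1/d_o1 = 1/(15.0) − 1/(98.6) = 0.05652, so d_i1 = 17.69 cm.
The intermediate image is 17.69 cm to the right of lens 1, which lies 9.290 cm to the right of lens 2 — a virtual object — so d_o2 = −9.290 cm.
Lens 2: 1/d_i2 = 1/f₂ − 1/d_o2 = 1/(35.0) − 1/(-9.290) = 0.1362, so d_i2 = 7.34 cm.
The final image is real, 7.34 cm to the right of lens 2 (overall magnification ≈ -0.14).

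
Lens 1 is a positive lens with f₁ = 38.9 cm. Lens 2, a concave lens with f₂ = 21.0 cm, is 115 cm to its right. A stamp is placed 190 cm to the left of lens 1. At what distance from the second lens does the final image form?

15.9 cm

Lens 1: 1/d_i1 = 1/f₁ − 1/d_o1 = 1/(38.9) − 1/(190) = 0.02044, so d_i1 = 48.91 cm.
The intermediate image is 48.91 cm to the right of lens 1, which is 115 − (48.91) = 66.09 cm to the left of lens 2, so d_o2 = +66.09 cm.
Lens 2 is diverging, so f₂ = −21.0 cm.
Lens 2: 1/d_i2 = 1/f₂ − 1/d_o2 = 1/(-21.0) − 1/(66.09) = -0.06275, so d_i2 = -15.9 cm.
The final image is virtual, 15.9 cm to the left of lens 2 (overall magnification ≈ -0.062).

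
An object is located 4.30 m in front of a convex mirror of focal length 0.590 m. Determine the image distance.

0.519 m

For a convex mirror, f = -0.590 m.
Mirror equation: 1/q = 1/f − 1/p = 1/(-0.5900) − 1/(4.30) = -1.695 − 0.2326 = -1.927, so q = -0.519 m.
The image is virtual, upright and reduced, behind the mirror.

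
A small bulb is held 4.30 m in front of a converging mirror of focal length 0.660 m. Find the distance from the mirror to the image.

0.780 m

Mirror equation: 1/s_i = 1/f − 1/s_o = 1/(0.6600) − 1/(4.30) = 1.515 − 0.2326 = 1.283, so s_i = 0.780 m.
The image is real, inverted and reduced, in front of the mirror.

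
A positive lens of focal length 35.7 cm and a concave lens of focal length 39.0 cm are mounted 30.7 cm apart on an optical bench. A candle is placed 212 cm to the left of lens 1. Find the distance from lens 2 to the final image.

17.8 cm

Lens 1: 1/d_i1 = 1/f₁ − 1/d_o1 = 1/(35.7) − 1/(212) = 0.02329, so d_i1 = 42.93 cm.
The intermediate image is 42.93 cm to the right of lens 1, which lies 12.23 cm to the right of lens 2 — a virtual object — so d_o2 = −12.23 cm.
Lens 2 is diverging, so f₂ = −39.0 cm.
Lens 2: 1/d_i2 = 1/f₂ − 1/d_o2 = 1/(-39.0) − 1/(-12.23) = 0.05613, so d_i2 = 17.8 cm.
The final image is real, 17.8 cm to the right of lens 2 (overall magnification ≈ -0.29).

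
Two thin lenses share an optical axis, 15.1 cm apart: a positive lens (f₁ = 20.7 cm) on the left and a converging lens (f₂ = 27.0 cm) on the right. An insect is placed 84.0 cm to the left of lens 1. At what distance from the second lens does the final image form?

8.48 cm

Lens 1: 1/d_i1 = 1/f₁ − 1/d_o1 = 1/(20.7) − 1/(84.0) = 0.03640, so d_i1 = 27.47 cm.
The intermediate image is 27.47 cm to the right of lens 1, which lies 12.37 cm to the right of lens 2 — a virtual object — so d_o2 = −12.37 cm.
Lens 2: 1/d_i2 = 1/f₂ − 1/d_o2 = 1/(27.0) − 1/(-12.37) = 0.1179, so d_i2 = 8.48 cm.
The final image is real, 8.48 cm to the right of lens 2 (overall magnification ≈ -0.22).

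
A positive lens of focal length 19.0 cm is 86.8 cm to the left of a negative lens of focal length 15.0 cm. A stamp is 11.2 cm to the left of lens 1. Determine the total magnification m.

Lens 1: 1/d_i1 = 1/(19.0) − 1/(11.2) = -0.03665, so d_i1 = -27.28 cm; m₁ = −d_i1/d_o1 = +2.436.
d_o2 = 86.8 − (-27.28) = 114.1 cm.
f₂ = −15.0 cm (diverging).
Lens 2: 1/d_i2 = 1/(-15.0) − 1/(114.1) = -0.07543, so d_i2 = -13.26 cm; m₂ = −d_i2/d_o2 = +0.1162.
m = m₁·m₂ = (+2.436)(+0.1162) = +0.283.

m = +0.283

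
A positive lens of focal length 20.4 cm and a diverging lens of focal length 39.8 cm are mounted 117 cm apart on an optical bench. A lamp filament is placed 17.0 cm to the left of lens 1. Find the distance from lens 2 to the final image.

Lens 1: 1/d_i1 = 1/f₁ − 1/d_o1 = 1/(20.4) − 1/(17.0) = -0.009804, so d_i1 = -102.0 cm.
The intermediate image is 102.0 cm to the left of lens 1 (virtual), which is 117 − (-102.0) = 219.0 cm to the left of lens 2, so d_o2 = +219.0 cm.
Lens 2 is diverging, so f₂ = −39.8 cm.
Lens 2: 1/d_i2 = 1/f₂ − 1/d_o2 = 1/(-39.8) − 1/(219.0) = -0.02969, so d_i2 = -33.7 cm.
The final image is virtual, 33.7 cm to the left of lens 2 (overall magnification ≈ 0.92).

33.7 cm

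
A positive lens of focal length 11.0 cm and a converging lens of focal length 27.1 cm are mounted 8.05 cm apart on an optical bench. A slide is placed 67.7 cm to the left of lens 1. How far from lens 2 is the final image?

4.28 cm

Lens 1: 1/d_i1 = 1/f₁ − 1/d_o1 = 1/(11.0) − 1/(67.7) = 0.07614, so d_i1 = 13.13 cm.
The intermediate image is 13.13 cm to the right of lens 1, which lies 5.080 cm to the right of lens 2 — a virtual object — so d_o2 = −5.080 cm.
Lens 2: 1/d_i2 = 1/f₂ − 1/d_o2 = 1/(27.1) − 1/(-5.080) = 0.2338, so d_i2 = 4.28 cm.
The final image is real, 4.28 cm to the right of lens 2 (overall magnification ≈ -0.16).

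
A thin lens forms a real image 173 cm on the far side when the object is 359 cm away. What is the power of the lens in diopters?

P = +0.857 D

d_i = +173 cm.
1/f = 1/d_o + 1/d_i = 1/(359) + 1/(173) = 0.008566 cm⁻¹.
f = 116.7 cm = 1.167 m, so P = 1/f = +0.857 D.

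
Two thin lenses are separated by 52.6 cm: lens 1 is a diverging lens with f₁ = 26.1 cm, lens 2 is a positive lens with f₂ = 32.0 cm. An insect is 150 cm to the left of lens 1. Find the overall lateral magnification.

m = -0.111

f₁ = −26.1 cm (diverging).
Lens 1: 1/d_i1 = 1/(-26.1) − 1/(150) = -0.04498, so d_i1 = -22.23 cm; m₁ = −d_i1/d_o1 = +0.1482.
d_o2 = 52.6 − (-22.23) = 74.83 cm.
Lens 2: 1/d_i2 = 1/(32.0) − 1/(74.83) = 0.01789, so d_i2 = 55.91 cm; m₂ = −d_i2/d_o2 = -0.7471.
m = m₁·m₂ = (+0.1482)(-0.7471) = -0.111.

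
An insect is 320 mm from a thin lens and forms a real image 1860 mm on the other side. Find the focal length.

f = 273 mm (converging)

Real image ⇒ d_i = +1860 mm.
1/f = 1/d_o + 1/d_i = 1/(320) + 1/(1860) = 0.003663, so f = 273 mm.
Since f is positive, the thin lens is converging.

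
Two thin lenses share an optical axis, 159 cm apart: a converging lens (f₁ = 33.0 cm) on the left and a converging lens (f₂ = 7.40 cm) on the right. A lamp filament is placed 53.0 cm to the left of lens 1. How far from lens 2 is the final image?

8.25 cm

Lens 1: 1/d_i1 = 1/f₁ − 1/d_o1 = 1/(33.0) − 1/(53.0) = 0.01144, so d_i1 = 87.45 cm.
The intermediate image is 87.45 cm to the right of lens 1, which is 159 − (87.45) = 71.55 cm to the left of lens 2, so d_o2 = +71.55 cm.
Lens 2: 1/d_i2 = 1/f₂ − 1/d_o2 = 1/(7.40) − 1/(71.55) = 0.1212, so d_i2 = 8.25 cm.
The final image is real, 8.25 cm to the right of lens 2 (overall magnification ≈ 0.19).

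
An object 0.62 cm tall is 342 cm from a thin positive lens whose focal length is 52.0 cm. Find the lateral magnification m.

1/d_i = 1/f − 1/d_o = 1/(52.00) − 1/(342) = 0.01631, so d_i = 61.32 cm.
m = −d_i/d_o = −(61.32)/(342) = -0.179.
The image is real, inverted and reduced, on the far side of the lens.

m = -0.179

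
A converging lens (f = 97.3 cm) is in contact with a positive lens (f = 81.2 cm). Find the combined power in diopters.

P = +2.26 D

P₁ = 1/f₁ = 1/(0.973 m) = +1.028 D; P₂ = 1/f₂ = 1/(0.812 m) = +1.232 D.
For thin lenses in contact, P = P₁ + P₂ = (+1.028) + (+1.232) = +2.26 D.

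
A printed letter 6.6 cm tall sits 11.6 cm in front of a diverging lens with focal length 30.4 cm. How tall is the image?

For a diverging lens, f = -30.4 cm.
1/d_i = 1/f − 1/d_o = 1/(-30.40) − 1/(11.6) = -0.1191, so d_i = -8.396 cm.
m = −d_i/d_o = +0.7238.
|h_i| = |m|·h_o = 0.7238 × 6.6 = 4.78 cm. The image is virtual, upright and reduced, on the same side as the object.

4.78 cm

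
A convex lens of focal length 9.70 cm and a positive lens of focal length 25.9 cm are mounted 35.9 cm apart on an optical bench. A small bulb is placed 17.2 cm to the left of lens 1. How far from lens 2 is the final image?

Lens 1: 1/d_i1 = 1/f₁ − 1/d_o1 = 1/(9.70) − 1/(17.2) = 0.04495, so d_i1 = 22.25 cm.
The intermediate image is 22.25 cm to the right of lens 1, which is 35.9 − (22.25) = 13.65 cm to the left of lens 2, so d_o2 = +13.65 cm.
Lens 2: 1/d_i2 = 1/f₂ − 1/d_o2 = 1/(25.9) − 1/(13.65) = -0.03465, so d_i2 = -28.9 cm.
The final image is virtual, 28.9 cm to the left of lens 2 (overall magnification ≈ -2.7).

28.9 cm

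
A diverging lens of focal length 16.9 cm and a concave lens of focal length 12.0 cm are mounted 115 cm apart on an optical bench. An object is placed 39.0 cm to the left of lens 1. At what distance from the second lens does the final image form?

11.0 cm

Lens 1 is diverging, so f₁ = −16.9 cm.
Lens 1: 1/d_i1 = 1/f₁ − 1/d_o1 = 1/(-16.9) − 1/(39.0) = -0.08481, so d_i1 = -11.79 cm.
The intermediate image is 11.79 cm to the left of lens 1 (virtual), which is 115 − (-11.79) = 126.8 cm to the left of lens 2, so d_o2 = +126.8 cm.
Lens 2 is diverging, so f₂ = −12.0 cm.
Lens 2: 1/d_i2 = 1/f₂ − 1/d_o2 = 1/(-12.0) − 1/(126.8) = -0.09122, so d_i2 = -11.0 cm.
The final image is virtual, 11.0 cm to the left of lens 2 (overall magnification ≈ 0.026).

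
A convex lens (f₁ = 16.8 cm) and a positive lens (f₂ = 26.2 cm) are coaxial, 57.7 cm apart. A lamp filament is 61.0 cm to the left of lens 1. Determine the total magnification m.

Lens 1: 1/d_i1 = 1/(16.8) − 1/(61.0) = 0.04313, so d_i1 = 23.19 cm; m₁ = −d_i1/d_o1 = -0.3802.
d_o2 = 57.7 − (23.19) = 34.51 cm.
Lens 2: 1/d_i2 = 1/(26.2) − 1/(34.51) = 0.009191, so d_i2 = 108.8 cm; m₂ = −d_i2/d_o2 = -3.153.
m = m₁·m₂ = (-0.3802)(-3.153) = +1.20.

m = +1.20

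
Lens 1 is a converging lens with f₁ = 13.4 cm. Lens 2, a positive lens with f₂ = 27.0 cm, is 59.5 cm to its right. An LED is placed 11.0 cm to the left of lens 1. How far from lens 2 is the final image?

34.8 cm

Lens 1: 1/d_i1 = 1/f₁ − 1/d_o1 = 1/(13.4) − 1/(11.0) = -0.01628, so d_i1 = -61.42 cm.
The intermediate image is 61.42 cm to the left of lens 1 (virtual), which is 59.5 − (-61.42) = 120.9 cm to the left of lens 2, so d_o2 = +120.9 cm.
Lens 2: 1/d_i2 = 1/f₂ − 1/d_o2 = 1/(27.0) − 1/(120.9) = 0.02877, so d_i2 = 34.8 cm.
The final image is real, 34.8 cm to the right of lens 2 (overall magnification ≈ -1.6).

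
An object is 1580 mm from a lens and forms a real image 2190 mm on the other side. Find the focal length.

Real image ⇒ d_i = +2190 mm.
1/f = 1/d_o + 1/d_i = 1/(1580) + 1/(2190) = 0.001090, so f = 918 mm.
Since f is positive, the lens is converging.

f = 918 mm (converging)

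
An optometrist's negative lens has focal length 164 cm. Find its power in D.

P = -0.610 D

For a negative lens, f = −164 cm.
f = -164 cm = -1.64 m.
P = 1/f = 1/(-1.64 m) = -0.610 D.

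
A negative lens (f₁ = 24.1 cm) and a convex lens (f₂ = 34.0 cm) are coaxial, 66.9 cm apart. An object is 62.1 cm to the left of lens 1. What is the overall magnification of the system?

f₁ = −24.1 cm (diverging).
Lens 1: 1/d_i1 = 1/(-24.1) − 1/(62.1) = -0.05760, so d_i1 = -17.36 cm; m₁ = −d_i1/d_o1 = +0.2795.
d_o2 = 66.9 − (-17.36) = 84.26 cm.
Lens 2: 1/d_i2 = 1/(34.0) − 1/(84.26) = 0.01754, so d_i2 = 57.00 cm; m₂ = −d_i2/d_o2 = -0.6765.
m = m₁·m₂ = (+0.2795)(-0.6765) = -0.189.

m = -0.189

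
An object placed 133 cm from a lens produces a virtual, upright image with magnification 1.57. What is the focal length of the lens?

m = −d_i/d_o ⇒ d_i = −m·d_o = −(+1.57)·(133) = -208.8 cm.
1/f = 1/d_o + 1/d_i = 1/(133) + 1/(-208.8) = 0.002730, so f = 366 cm.
Since f is positive, the lens is converging.

f = 366 cm (converging)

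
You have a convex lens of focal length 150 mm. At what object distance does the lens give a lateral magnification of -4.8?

m = −d_i/d_o ⇒ d_i = −m·d_o.
1/f = 1/d_o + 1/d_i = 1/d_o − 1/(m·d_o) = (1 − 1/m)/d_o, so d_o = f(1 − 1/m) = (150.0)(1 − 1/(-4.8)) = 181 mm.

181 mm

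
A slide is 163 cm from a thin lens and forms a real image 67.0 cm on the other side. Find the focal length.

f = 47.5 cm (converging)

Real image ⇒ d_i = +67.0 cm.
1/f = 1/d_o + 1/d_i = 1/(163) + 1/(67.0) = 0.02106, so f = 47.5 cm.
Since f is positive, the thin lens is converging.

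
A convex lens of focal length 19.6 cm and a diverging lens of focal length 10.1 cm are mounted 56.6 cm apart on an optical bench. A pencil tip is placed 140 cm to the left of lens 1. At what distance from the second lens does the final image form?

Lens 1: 1/d_i1 = 1/f₁ − 1/d_o1 = 1/(19.6) − 1/(140) = 0.04388, so d_i1 = 22.79 cm.
The intermediate image is 22.79 cm to the right of lens 1, which is 56.6 − (22.79) = 33.81 cm to the left of lens 2, so d_o2 = +33.81 cm.
Lens 2 is diverging, so f₂ = −10.1 cm.
Lens 2: 1/d_i2 = 1/f₂ − 1/d_o2 = 1/(-10.1) − 1/(33.81) = -0.1286, so d_i2 = -7.78 cm.
The final image is virtual, 7.78 cm to the left of lens 2 (overall magnification ≈ -0.037).

7.78 cm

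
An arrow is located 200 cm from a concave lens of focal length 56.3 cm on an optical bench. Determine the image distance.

43.9 cm

For a concave lens, f = -56.3 cm.
Lens equation: 1/v = 1/f − 1/u = 1/(-56.30) − 1/(200) = -0.01776 − 0.005000 = -0.02276, so v = -43.9 cm.
The image is virtual, upright and reduced, on the same side as the object.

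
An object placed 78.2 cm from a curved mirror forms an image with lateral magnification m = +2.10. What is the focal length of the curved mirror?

f = 149 cm (concave)

m = −d_i/d_o ⇒ d_i = −m·d_o = −(+2.10)·(78.2) = -164.2 cm.
1/f = 1/d_o + 1/d_i = 1/(78.2) + 1/(-164.2) = 0.006698, so f = 149 cm.
Since f is positive, the curved mirror is concave.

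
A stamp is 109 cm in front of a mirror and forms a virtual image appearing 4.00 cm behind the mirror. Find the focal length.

f = -4.15 cm (convex)

Virtual image ⇒ d_i = −4.00 cm.
1/f = 1/d_o + 1/d_i = 1/(109) + 1/(-4.00) = -0.2408, so f = -4.15 cm.
Since f is negative, the mirror is convex.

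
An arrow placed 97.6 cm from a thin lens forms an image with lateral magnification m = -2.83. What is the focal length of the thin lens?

m = −d_i/d_o ⇒ d_i = −m·d_o = −(-2.83)·(97.6) = 276.2 cm.
1/f = 1/d_o + 1/d_i = 1/(97.6) + 1/(276.2) = 0.01387, so f = 72.1 cm.
Since f is positive, the thin lens is converging.

f = 72.1 cm (converging)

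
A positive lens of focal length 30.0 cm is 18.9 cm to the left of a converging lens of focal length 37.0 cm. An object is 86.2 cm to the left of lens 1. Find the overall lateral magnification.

Lens 1: 1/d_i1 = 1/(30.0) − 1/(86.2) = 0.02173, so d_i1 = 46.01 cm; m₁ = −d_i1/d_o1 = -0.5338.
d_o2 = 18.9 − (46.01) = -27.11 cm (virtual object).
Lens 2: 1/d_i2 = 1/(37.0) − 1/(-27.11) = 0.06391, so d_i2 = 15.65 cm; m₂ = −d_i2/d_o2 = +0.5771.
m = m₁·m₂ = (-0.5338)(+0.5771) = -0.308.

m = -0.308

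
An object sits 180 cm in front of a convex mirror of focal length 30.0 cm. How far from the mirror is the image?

For a convex mirror, f = -30.0 cm.
Mirror equation: 1/d_i = 1/f − 1/d_o = 1/(-30.00) − 1/(180) = -0.03333 − 0.005556 = -0.03889, so d_i = -25.7 cm.
The image is virtual, upright and reduced, behind the mirror.

25.7 cm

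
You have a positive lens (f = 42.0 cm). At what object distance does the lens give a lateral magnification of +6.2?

35.2 cm

m = −d_i/d_o ⇒ d_i = −m·d_o.
1/f = 1/d_o + 1/d_i = 1/d_o − 1/(m·d_o) = (1 − 1/m)/d_o, so d_o = f(1 − 1/m) = (42.00)(1 − 1/(+6.2)) = 35.2 cm.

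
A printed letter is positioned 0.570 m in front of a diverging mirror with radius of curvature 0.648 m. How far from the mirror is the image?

0.207 m

f = R/2 = 0.648/2 = 0.3240 m; for a diverging mirror, f = -0.3240 m.
Mirror equation: 1/d_i = 1/f − 1/d_o = 1/(-0.3240) − 1/(0.570) = -3.086 − 1.754 = -4.841, so d_i = -0.207 m.
The image is virtual, upright and reduced, behind the mirror.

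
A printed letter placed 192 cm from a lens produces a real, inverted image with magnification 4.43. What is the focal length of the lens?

m = −d_i/d_o ⇒ d_i = −m·d_o = −(-4.43)·(192) = 850.6 cm.
1/f = 1/d_o + 1/d_i = 1/(192) + 1/(850.6) = 0.006384, so f = 157 cm.
Since f is positive, the lens is converging.

f = 157 cm (converging)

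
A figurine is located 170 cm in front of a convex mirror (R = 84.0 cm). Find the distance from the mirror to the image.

f = R/2 = 84.0/2 = 42.00 cm; for a convex mirror, f = -42.00 cm.
Mirror equation: 1/s_i = 1/f − 1/s_o = 1/(-42.00) − 1/(170) = -0.02381 − 0.005882 = -0.02969, so s_i = -33.7 cm.
The image is virtual, upright and reduced, behind the mirror.

33.7 cm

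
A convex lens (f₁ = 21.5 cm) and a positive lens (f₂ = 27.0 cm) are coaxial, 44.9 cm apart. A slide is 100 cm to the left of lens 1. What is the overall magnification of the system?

Lens 1: 1/d_i1 = 1/(21.5) − 1/(100) = 0.03651, so d_i1 = 27.39 cm; m₁ = −d_i1/d_o1 = -0.2739.
d_o2 = 44.9 − (27.39) = 17.51 cm.
Lens 2: 1/d_i2 = 1/(27.0) − 1/(17.51) = -0.02007, so d_i2 = -49.82 cm; m₂ = −d_i2/d_o2 = +2.845.
m = m₁·m₂ = (-0.2739)(+2.845) = -0.779.

m = -0.779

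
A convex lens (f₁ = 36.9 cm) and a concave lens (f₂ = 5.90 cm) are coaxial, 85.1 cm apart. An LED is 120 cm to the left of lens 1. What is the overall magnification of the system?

Lens 1: 1/d_i1 = 1/(36.9) − 1/(120) = 0.01877, so d_i1 = 53.29 cm; m₁ = −d_i1/d_o1 = -0.4441.
d_o2 = 85.1 − (53.29) = 31.81 cm.
f₂ = −5.90 cm (diverging).
Lens 2: 1/d_i2 = 1/(-5.90) − 1/(31.81) = -0.2009, so d_i2 = -4.977 cm; m₂ = −d_i2/d_o2 = +0.1565.
m = m₁·m₂ = (-0.4441)(+0.1565) = -0.0695.

m = -0.0695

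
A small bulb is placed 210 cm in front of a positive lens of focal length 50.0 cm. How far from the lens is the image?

Thin-lens equation: 1/v = 1/f − 1/u = 1/(50.00) − 1/(210) = 0.02000 − 0.004762 = 0.01524, so v = 65.6 cm.
The image is real, inverted and reduced, on the far side of the lens.

65.6 cm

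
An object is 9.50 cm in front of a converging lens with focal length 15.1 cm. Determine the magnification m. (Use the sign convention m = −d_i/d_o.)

m = +2.70

1/d_i = 1/f − 1/d_o = 1/(15.10) − 1/(9.50) = -0.03904, so d_i = -25.62 cm.
m = −d_i/d_o = −(-25.62)/(9.50) = +2.70.
The image is virtual, upright and enlarged, on the same side as the object.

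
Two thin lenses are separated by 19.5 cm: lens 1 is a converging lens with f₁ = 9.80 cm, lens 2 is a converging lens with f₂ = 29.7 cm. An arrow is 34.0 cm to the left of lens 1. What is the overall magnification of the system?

m = -0.502

Lens 1: 1/d_i1 = 1/(9.80) − 1/(34.0) = 0.07263, so d_i1 = 13.77 cm; m₁ = −d_i1/d_o1 = -0.4050.
d_o2 = 19.5 − (13.77) = 5.730 cm.
Lens 2: 1/d_i2 = 1/(29.7) − 1/(5.730) = -0.1409, so d_i2 = -7.100 cm; m₂ = −d_i2/d_o2 = +1.239.
m = m₁·m₂ = (-0.4050)(+1.239) = -0.502.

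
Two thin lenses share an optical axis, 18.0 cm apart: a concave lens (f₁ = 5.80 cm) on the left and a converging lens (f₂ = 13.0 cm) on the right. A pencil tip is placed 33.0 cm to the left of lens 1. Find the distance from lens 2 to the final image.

Lens 1 is diverging, so f₁ = −5.80 cm.
Lens 1: 1/d_i1 = 1/f₁ − 1/d_o1 = 1/(-5.80) − 1/(33.0) = -0.2027, so d_i1 = -4.933 cm.
The intermediate image is 4.933 cm to the left of lens 1 (virtual), which is 18.0 − (-4.933) = 22.93 cm to the left of lens 2, so d_o2 = +22.93 cm.
Lens 2: 1/d_i2 = 1/f₂ − 1/d_o2 = 1/(13.0) − 1/(22.93) = 0.03331, so d_i2 = 30.0 cm.
The final image is real, 30.0 cm to the right of lens 2 (overall magnification ≈ -0.20).

30.0 cm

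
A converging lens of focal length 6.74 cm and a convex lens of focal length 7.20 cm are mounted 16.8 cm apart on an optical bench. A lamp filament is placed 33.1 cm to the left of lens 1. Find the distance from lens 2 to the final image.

Lens 1: 1/d_i1 = 1/f₁ − 1/d_o1 = 1/(6.74) − 1/(33.1) = 0.1182, so d_i1 = 8.463 cm.
The intermediate image is 8.463 cm to the right of lens 1, which is 16.8 − (8.463) = 8.337 cm to the left of lens 2, so d_o2 = +8.337 cm.
Lens 2: 1/d_i2 = 1/f₂ − 1/d_o2 = 1/(7.20) − 1/(8.337) = 0.01894, so d_i2 = 52.8 cm.
The final image is real, 52.8 cm to the right of lens 2 (overall magnification ≈ 1.6).

52.8 cm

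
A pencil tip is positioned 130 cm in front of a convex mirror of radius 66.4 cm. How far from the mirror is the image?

26.4 cm

f = R/2 = 66.4/2 = 33.20 cm; for a convex mirror, f = -33.20 cm.
Mirror equation: 1/q = 1/f − 1/p = 1/(-33.20) − 1/(130) = -0.03012 − 0.007692 = -0.03781, so q = -26.4 cm.
The image is virtual, upright and reduced, behind the mirror.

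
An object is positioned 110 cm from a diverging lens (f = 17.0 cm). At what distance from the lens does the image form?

14.7 cm

For a diverging lens, f = -17.0 cm.
Thin-lens equation: 1/q = 1/f − 1/p = 1/(-17.00) − 1/(110) = -0.05882 − 0.009091 = -0.06791, so q = -14.7 cm.
The image is virtual, upright and reduced, on the same side as the object.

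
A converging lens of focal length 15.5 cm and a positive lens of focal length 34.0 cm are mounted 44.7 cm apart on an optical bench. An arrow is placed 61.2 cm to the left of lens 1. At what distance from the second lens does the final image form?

Lens 1: 1/d_i1 = 1/f₁ − 1/d_o1 = 1/(15.5) − 1/(61.2) = 0.04818, so d_i1 = 20.76 cm.
The intermediate image is 20.76 cm to the right of lens 1, which is 44.7 − (20.76) = 23.94 cm to the left of lens 2, so d_o2 = +23.94 cm.
Lens 2: 1/d_i2 = 1/f₂ − 1/d_o2 = 1/(34.0) − 1/(23.94) = -0.01236, so d_i2 = -80.9 cm.
The final image is virtual, 80.9 cm to the left of lens 2 (overall magnification ≈ -1.1).

80.9 cm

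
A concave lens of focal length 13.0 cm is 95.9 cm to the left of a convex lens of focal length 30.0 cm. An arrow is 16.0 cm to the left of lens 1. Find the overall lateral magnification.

m = -0.184

f₁ = −13.0 cm (diverging).
Lens 1: 1/d_i1 = 1/(-13.0) − 1/(16.0) = -0.1394, so d_i1 = -7.172 cm; m₁ = −d_i1/d_o1 = +0.4482.
d_o2 = 95.9 − (-7.172) = 103.1 cm.
Lens 2: 1/d_i2 = 1/(30.0) − 1/(103.1) = 0.02363, so d_i2 = 42.31 cm; m₂ = −d_i2/d_o2 = -0.4104.
m = m₁·m₂ = (+0.4482)(-0.4104) = -0.184.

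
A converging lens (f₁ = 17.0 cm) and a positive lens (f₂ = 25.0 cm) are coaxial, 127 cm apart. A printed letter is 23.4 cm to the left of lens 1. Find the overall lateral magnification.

Lens 1: 1/d_i1 = 1/(17.0) − 1/(23.4) = 0.01609, so d_i1 = 62.16 cm; m₁ = −d_i1/d_o1 = -2.656.
d_o2 = 127 − (62.16) = 64.84 cm.
Lens 2: 1/d_i2 = 1/(25.0) − 1/(64.84) = 0.02458, so d_i2 = 40.69 cm; m₂ = −d_i2/d_o2 = -0.6275.
m = m₁·m₂ = (-2.656)(-0.6275) = +1.67.

m = +1.67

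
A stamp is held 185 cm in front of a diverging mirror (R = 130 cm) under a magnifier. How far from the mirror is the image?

f = R/2 = 130/2 = 65.00 cm; for a diverging mirror, f = -65.00 cm.
Mirror equation: 1/d_i = 1/f − 1/d_o = 1/(-65.00) − 1/(185) = -0.01538 − 0.005405 = -0.02079, so d_i = -48.1 cm.
The image is virtual, upright and reduced, behind the mirror.

48.1 cm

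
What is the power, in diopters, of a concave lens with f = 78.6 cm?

For a concave lens, f = −78.6 cm.
f = -78.6 cm = -0.786 m.
P = 1/f = 1/(-0.786 m) = -1.27 D.

P = -1.27 D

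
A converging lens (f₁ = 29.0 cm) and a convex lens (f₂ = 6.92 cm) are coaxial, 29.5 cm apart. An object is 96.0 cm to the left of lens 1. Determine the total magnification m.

Lens 1: 1/d_i1 = 1/(29.0) − 1/(96.0) = 0.02407, so d_i1 = 41.55 cm; m₁ = −d_i1/d_o1 = -0.4328.
d_o2 = 29.5 − (41.55) = -12.05 cm (virtual object).
Lens 2: 1/d_i2 = 1/(6.92) − 1/(-12.05) = 0.2275, so d_i2 = 4.396 cm; m₂ = −d_i2/d_o2 = +0.3648.
m = m₁·m₂ = (-0.4328)(+0.3648) = -0.158.

m = -0.158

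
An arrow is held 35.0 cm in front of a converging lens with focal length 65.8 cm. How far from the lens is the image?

74.8 cm

Lens equation: 1/v = 1/f − 1/u = 1/(65.80) − 1/(35.0) = 0.01520 − 0.02857 = -0.01337, so v = -74.8 cm.
The image is virtual, upright and enlarged, on the same side as the object.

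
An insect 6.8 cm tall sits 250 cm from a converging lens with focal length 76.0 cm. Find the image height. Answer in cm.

2.97 cm

1/d_i = 1/f − 1/d_o = 1/(76.00) − 1/(250) = 0.009158, so d_i = 109.2 cm.
m = −d_i/d_o = -0.4368.
|h_i| = |m|·h_o = 0.4368 × 6.8 = 2.97 cm. The image is real, inverted and reduced, on the far side of the lens.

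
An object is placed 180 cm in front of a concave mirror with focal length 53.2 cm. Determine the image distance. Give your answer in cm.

Mirror equation: 1/s_i = 1/f − 1/s_o = 1/(53.20) − 1/(180) = 0.01880 − 0.005556 = 0.01324, so s_i = 75.5 cm.
The image is real, inverted and reduced, in front of the mirror.

75.5 cm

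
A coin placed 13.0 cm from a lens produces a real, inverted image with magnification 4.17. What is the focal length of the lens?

m = −d_i/d_o ⇒ d_i = −m·d_o = −(-4.17)·(13.0) = 54.21 cm.
1/f = 1/d_o + 1/d_i = 1/(13.0) + 1/(54.21) = 0.09537, so f = 10.5 cm.
Since f is positive, the lens is converging.

f = 10.5 cm (converging)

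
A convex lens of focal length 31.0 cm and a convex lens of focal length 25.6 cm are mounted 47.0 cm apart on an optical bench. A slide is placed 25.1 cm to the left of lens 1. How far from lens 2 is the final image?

Lens 1: 1/d_i1 = 1/f₁ − 1/d_o1 = 1/(31.0) − 1/(25.1) = -0.007583, so d_i1 = -131.9 cm.
The intermediate image is 131.9 cm to the left of lens 1 (virtual), which is 47.0 − (-131.9) = 178.9 cm to the left of lens 2, so d_o2 = +178.9 cm.
Lens 2: 1/d_i2 = 1/f₂ − 1/d_o2 = 1/(25.6) − 1/(178.9) = 0.03347, so d_i2 = 29.9 cm.
The final image is real, 29.9 cm to the right of lens 2 (overall magnification ≈ -0.88).

29.9 cm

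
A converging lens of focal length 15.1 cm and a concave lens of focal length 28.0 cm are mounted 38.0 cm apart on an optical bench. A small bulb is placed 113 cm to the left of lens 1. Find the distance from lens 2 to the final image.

11.9 cm

Lens 1: 1/d_i1 = 1/f₁ − 1/d_o1 = 1/(15.1) − 1/(113) = 0.05738, so d_i1 = 17.43 cm.
The intermediate image is 17.43 cm to the right of lens 1, which is 38.0 − (17.43) = 20.57 cm to the left of lens 2, so d_o2 = +20.57 cm.
Lens 2 is diverging, so f₂ = −28.0 cm.
Lens 2: 1/d_i2 = 1/f₂ − 1/d_o2 = 1/(-28.0) − 1/(20.57) = -0.08433, so d_i2 = -11.9 cm.
The final image is virtual, 11.9 cm to the left of lens 2 (overall magnification ≈ -0.089).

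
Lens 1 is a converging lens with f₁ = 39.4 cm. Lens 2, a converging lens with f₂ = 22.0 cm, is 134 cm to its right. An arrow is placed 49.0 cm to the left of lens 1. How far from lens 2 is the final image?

16.6 cm

Lens 1: 1/d_i1 = 1/f₁ − 1/d_o1 = 1/(39.4) − 1/(49.0) = 0.004973, so d_i1 = 201.1 cm.
The intermediate image is 201.1 cm to the right of lens 1, which lies 67.10 cm to the right of lens 2 — a virtual object — so d_o2 = −67.10 cm.
Lens 2: 1/d_i2 = 1/f₂ − 1/d_o2 = 1/(22.0) − 1/(-67.10) = 0.06036, so d_i2 = 16.6 cm.
The final image is real, 16.6 cm to the right of lens 2 (overall magnification ≈ -1.0).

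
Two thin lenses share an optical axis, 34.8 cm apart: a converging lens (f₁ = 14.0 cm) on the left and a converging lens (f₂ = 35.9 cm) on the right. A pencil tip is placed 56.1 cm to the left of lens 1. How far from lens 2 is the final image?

29.3 cm

Lens 1: 1/d_i1 = 1/f₁ − 1/d_o1 = 1/(14.0) − 1/(56.1) = 0.05360, so d_i1 = 18.66 cm.
The intermediate image is 18.66 cm to the right of lens 1, which is 34.8 − (18.66) = 16.14 cm to the left of lens 2, so d_o2 = +16.14 cm.
Lens 2: 1/d_i2 = 1/f₂ − 1/d_o2 = 1/(35.9) − 1/(16.14) = -0.03410, so d_i2 = -29.3 cm.
The final image is virtual, 29.3 cm to the left of lens 2 (overall magnification ≈ -0.60).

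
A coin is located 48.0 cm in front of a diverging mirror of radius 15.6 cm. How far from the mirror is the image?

6.71 cm

f = R/2 = 15.6/2 = 7.800 cm; for a diverging mirror, f = -7.800 cm.
Mirror equation: 1/v = 1/f − 1/u = 1/(-7.800) − 1/(48.0) = -0.1282 − 0.02083 = -0.1490, so v = -6.71 cm.
The image is virtual, upright and reduced, behind the mirror.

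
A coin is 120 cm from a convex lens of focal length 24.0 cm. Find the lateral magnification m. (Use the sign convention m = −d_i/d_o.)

m = -0.250

1/d_i = 1/f − 1/d_o = 1/(24.00) − 1/(120) = 0.03333, so d_i = 30.00 cm.
m = −d_i/d_o = −(30.00)/(120) = -0.250.
The image is real, inverted and reduced, on the far side of the lens.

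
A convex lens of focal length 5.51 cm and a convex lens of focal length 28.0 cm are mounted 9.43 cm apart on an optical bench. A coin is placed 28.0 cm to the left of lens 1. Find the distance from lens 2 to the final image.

Lens 1: 1/d_i1 = 1/f₁ − 1/d_o1 = 1/(5.51) − 1/(28.0) = 0.1458, so d_i1 = 6.860 cm.
The intermediate image is 6.860 cm to the right of lens 1, which is 9.43 − (6.860) = 2.570 cm to the left of lens 2, so d_o2 = +2.570 cm.
Lens 2: 1/d_i2 = 1/f₂ − 1/d_o2 = 1/(28.0) − 1/(2.570) = -0.3534, so d_i2 = -2.83 cm.
The final image is virtual, 2.83 cm to the left of lens 2 (overall magnification ≈ -0.27).

2.83 cm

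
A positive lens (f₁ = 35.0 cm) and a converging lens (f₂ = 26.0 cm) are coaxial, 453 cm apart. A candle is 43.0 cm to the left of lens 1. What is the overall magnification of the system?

Lens 1: 1/d_i1 = 1/(35.0) − 1/(43.0) = 0.005316, so d_i1 = 188.1 cm; m₁ = −d_i1/d_o1 = -4.374.
d_o2 = 453 − (188.1) = 264.9 cm.
Lens 2: 1/d_i2 = 1/(26.0) − 1/(264.9) = 0.03469, so d_i2 = 28.83 cm; m₂ = −d_i2/d_o2 = -0.1088.
m = m₁·m₂ = (-4.374)(-0.1088) = +0.476.

m = +0.476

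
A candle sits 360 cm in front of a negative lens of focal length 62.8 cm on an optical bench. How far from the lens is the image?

For a negative lens, f = -62.8 cm.
Lens equation: 1/v = 1/f − 1/u = 1/(-62.80) − 1/(360) = -0.01592 − 0.002778 = -0.01870, so v = -53.5 cm.
The image is virtual, upright and reduced, on the same side as the object.

53.5 cm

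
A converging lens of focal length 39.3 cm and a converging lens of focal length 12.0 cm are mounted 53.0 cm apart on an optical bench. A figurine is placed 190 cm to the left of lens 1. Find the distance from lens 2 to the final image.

Lens 1: 1/d_i1 = 1/f₁ − 1/d_o1 = 1/(39.3) − 1/(190) = 0.02018, so d_i1 = 49.55 cm.
The intermediate image is 49.55 cm to the right of lens 1, which is 53.0 − (49.55) = 3.450 cm to the left of lens 2, so d_o2 = +3.450 cm.
Lens 2: 1/d_i2 = 1/f₂ − 1/d_o2 = 1/(12.0) − 1/(3.450) = -0.2065, so d_i2 = -4.84 cm.
The final image is virtual, 4.84 cm to the left of lens 2 (overall magnification ≈ -0.37).

4.84 cm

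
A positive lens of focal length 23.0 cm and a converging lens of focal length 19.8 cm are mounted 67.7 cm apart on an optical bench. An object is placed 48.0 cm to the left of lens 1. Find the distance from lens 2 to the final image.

125 cm

Lens 1: 1/d_i1 = 1/f₁ − 1/d_o1 = 1/(23.0) − 1/(48.0) = 0.02264, so d_i1 = 44.16 cm.
The intermediate image is 44.16 cm to the right of lens 1, which is 67.7 − (44.16) = 23.54 cm to the left of lens 2, so d_o2 = +23.54 cm.
Lens 2: 1/d_i2 = 1/f₂ − 1/d_o2 = 1/(19.8) − 1/(23.54) = 0.008024, so d_i2 = 125 cm.
The final image is real, 125 cm to the right of lens 2 (overall magnification ≈ 4.9).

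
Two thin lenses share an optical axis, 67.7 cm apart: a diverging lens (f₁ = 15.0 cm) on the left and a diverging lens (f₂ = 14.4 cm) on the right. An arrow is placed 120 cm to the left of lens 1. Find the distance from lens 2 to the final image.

Lens 1 is diverging, so f₁ = −15.0 cm.
Lens 1: 1/d_i1 = 1/f₁ − 1/d_o1 = 1/(-15.0) − 1/(120) = -0.07500, so d_i1 = -13.33 cm.
The intermediate image is 13.33 cm to the left of lens 1 (virtual), which is 67.7 − (-13.33) = 81.03 cm to the left of lens 2, so d_o2 = +81.03 cm.
Lens 2 is diverging, so f₂ = −14.4 cm.
Lens 2: 1/d_i2 = 1/f₂ − 1/d_o2 = 1/(-14.4) − 1/(81.03) = -0.08179, so d_i2 = -12.2 cm.
The final image is virtual, 12.2 cm to the left of lens 2 (overall magnification ≈ 0.017).

12.2 cm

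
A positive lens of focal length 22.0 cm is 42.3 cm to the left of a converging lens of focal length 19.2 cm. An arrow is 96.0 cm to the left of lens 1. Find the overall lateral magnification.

Lens 1: 1/d_i1 = 1/(22.0) − 1/(96.0) = 0.03504, so d_i1 = 28.54 cm; m₁ = −d_i1/d_o1 = -0.2973.
d_o2 = 42.3 − (28.54) = 13.76 cm.
Lens 2: 1/d_i2 = 1/(19.2) − 1/(13.76) = -0.02059, so d_i2 = -48.56 cm; m₂ = −d_i2/d_o2 = +3.529.
m = m₁·m₂ = (-0.2973)(+3.529) = -1.05.

m = -1.05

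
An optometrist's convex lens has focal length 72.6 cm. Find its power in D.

P = +1.38 D

f = 72.6 cm = 0.726 m.
P = 1/f = 1/(0.726 m) = +1.38 D.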